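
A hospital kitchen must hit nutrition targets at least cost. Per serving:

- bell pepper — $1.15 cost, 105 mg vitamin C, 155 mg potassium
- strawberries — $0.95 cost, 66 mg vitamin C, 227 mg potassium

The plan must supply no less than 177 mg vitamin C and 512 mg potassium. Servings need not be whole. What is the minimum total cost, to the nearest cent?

$2.38

Check every corner: each single food scaled to meet both minima, and each pair solved so both constraints bind.
bell pepper only: max(177/105, 512/155) = 3.303 servings → $3.80.
strawberries only: max(177/66, 512/227) = 2.682 servings → $2.55.
bell pepper + strawberries with both tight: 0.4695 servings and 1.935 servings → $2.38.
The minimum over all feasible corners is $2.38.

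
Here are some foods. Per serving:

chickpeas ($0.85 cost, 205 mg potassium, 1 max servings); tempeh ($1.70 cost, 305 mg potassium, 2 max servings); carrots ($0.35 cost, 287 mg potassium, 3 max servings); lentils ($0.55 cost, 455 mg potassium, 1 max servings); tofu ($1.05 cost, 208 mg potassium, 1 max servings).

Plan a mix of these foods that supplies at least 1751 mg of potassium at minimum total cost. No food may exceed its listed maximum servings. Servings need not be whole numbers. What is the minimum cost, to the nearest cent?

Cost per mg of potassium: lentils $0.0012, carrots $0.0012, chickpeas $0.0041, tofu $0.0050, tempeh $0.0056.
Take 1 serving of lentils: +455.0 mg potassium for $0.55 (total $0.55, still need 1296.0 mg).
Take 3 servings of carrots: +861.0 mg potassium for $1.05 (total $1.60, still need 435.0 mg).
Take 1 serving of chickpeas: +205.0 mg potassium for $0.85 (total $2.45, still need 230.0 mg).
Take 1 serving of tofu: +208.0 mg potassium for $1.05 (total $3.50, still need 22.0 mg).
Take 0.07213 servings of tempeh: +22.0 mg potassium for $0.12 (total $3.62, still need 0.0 mg).
Greedy by cheapest-per-mg is optimal for a single linear constraint, so the minimum cost is $3.62.

$3.62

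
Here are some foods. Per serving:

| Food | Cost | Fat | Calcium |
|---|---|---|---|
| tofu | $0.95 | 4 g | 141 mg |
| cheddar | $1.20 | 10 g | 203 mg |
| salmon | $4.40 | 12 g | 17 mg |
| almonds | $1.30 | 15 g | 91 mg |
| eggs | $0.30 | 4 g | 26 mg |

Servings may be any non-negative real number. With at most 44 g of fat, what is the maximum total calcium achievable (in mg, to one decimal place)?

Calcium per g fat: tofu 35.25, cheddar 20.3, eggs 6.5, almonds 6.067, salmon 1.417.
With no serving limits, spend the whole fat allowance on tofu: 44 g / 4 g × 141 mg = 1551.0 mg.

1551.0 mg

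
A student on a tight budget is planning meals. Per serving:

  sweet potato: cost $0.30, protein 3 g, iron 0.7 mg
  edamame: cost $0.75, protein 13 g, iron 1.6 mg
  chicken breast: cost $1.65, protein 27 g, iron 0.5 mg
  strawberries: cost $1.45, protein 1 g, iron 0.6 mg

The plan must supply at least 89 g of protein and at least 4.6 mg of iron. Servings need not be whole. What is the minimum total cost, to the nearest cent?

sweet potato only: max(89/3, 4.6/0.7) = 29.67 servings → $8.90.
edamame only: max(89/13, 4.6/1.6) = 6.846 servings → $5.13.
chicken breast only: max(89/27, 4.6/0.5) = 9.2 servings → $15.18.
strawberries only: max(89/1, 4.6/0.6) = 89 servings → $129.05.
sweet potato + edamame with both targets exact would need a negative amount; discard.
sweet potato + chicken breast with both tight: 4.58 servings and 2.787 servings → $5.97.
sweet potato + strawberries with both targets exact would need a negative amount; discard.
edamame + chicken breast with both tight: 2.172 servings and 2.251 servings → $5.34.
edamame + strawberries with both targets exact would need a negative amount; discard.
chicken breast + strawberries with both tight: 3.108 servings and 5.076 servings → $12.49.
Cheapest feasible corner: $5.13.

$5.13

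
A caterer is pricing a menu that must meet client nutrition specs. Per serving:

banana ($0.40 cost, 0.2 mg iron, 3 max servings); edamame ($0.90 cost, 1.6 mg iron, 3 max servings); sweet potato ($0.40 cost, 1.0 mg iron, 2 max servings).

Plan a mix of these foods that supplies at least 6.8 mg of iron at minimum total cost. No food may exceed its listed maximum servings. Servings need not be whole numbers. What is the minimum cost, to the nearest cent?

Cost per mg of iron: sweet potato $0.4000, edamame $0.5625, banana $2.0000.
Take 2 servings of sweet potato: +2.0 mg iron for $0.80 (total $0.80, still need 4.8 mg).
Take 3 servings of edamame: +4.8 mg iron for $2.70 (total $3.50, still need 0.0 mg).
Greedy by cheapest-per-mg is optimal for a single linear constraint, so the minimum cost is $3.50.

$3.50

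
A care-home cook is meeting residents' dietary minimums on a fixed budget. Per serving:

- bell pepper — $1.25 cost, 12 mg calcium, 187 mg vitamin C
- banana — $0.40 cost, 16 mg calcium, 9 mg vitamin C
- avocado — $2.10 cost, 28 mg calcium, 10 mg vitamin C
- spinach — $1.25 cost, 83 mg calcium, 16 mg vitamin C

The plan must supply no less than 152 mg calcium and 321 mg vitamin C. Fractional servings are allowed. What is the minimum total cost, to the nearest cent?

A basic optimal solution has at most two foods positive. Try each food alone and each pair with both targets met exactly.
bell pepper only: max(152/12, 321/187) = 12.67 servings → $15.83.
banana only: max(152/16, 321/9) = 35.67 servings → $14.27.
avocado only: max(152/28, 321/10) = 32.1 servings → $67.41.
spinach only: max(152/83, 321/16) = 20.06 servings → $25.08.
bell pepper + banana with both tight: 1.307 servings and 8.52 servings → $5.04.
bell pepper + avocado with both tight: 1.46 servings and 4.803 servings → $11.91.
bell pepper + spinach with both tight: 1.579 servings and 1.603 servings → $3.98.
banana + avocado with both targets exact would need a negative amount; discard.
banana + spinach with both targets exact would need a negative amount; discard.
avocado + spinach: intersection lies outside the first quadrant.
So the least-cost plan costs $3.98.

$3.98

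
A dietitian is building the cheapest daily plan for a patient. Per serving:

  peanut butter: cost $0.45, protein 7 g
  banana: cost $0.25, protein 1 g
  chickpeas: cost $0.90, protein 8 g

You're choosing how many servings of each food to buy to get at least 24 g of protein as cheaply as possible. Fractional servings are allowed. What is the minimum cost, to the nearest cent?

Cost per g of protein: peanut butter $0.0643, chickpeas $0.1125, banana $0.2500.
With no serving limits, use only peanut butter: 24 g / 7 g = 3.429 servings × $0.45 = $1.54.

$1.54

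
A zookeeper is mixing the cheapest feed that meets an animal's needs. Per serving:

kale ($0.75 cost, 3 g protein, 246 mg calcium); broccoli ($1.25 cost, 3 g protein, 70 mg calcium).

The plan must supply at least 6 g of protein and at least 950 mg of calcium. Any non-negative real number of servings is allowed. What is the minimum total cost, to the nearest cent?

A basic optimal solution has at most two foods positive. Try each food alone and each pair with both targets met exactly.
kale only: max(6/3, 950/246) = 3.862 servings → $2.90.
broccoli only: max(6/3, 950/70) = 13.57 servings → $16.96.
kale + broccoli with both targets exact would need a negative amount; discard.
The minimum over all feasible corners is $2.90.

$2.90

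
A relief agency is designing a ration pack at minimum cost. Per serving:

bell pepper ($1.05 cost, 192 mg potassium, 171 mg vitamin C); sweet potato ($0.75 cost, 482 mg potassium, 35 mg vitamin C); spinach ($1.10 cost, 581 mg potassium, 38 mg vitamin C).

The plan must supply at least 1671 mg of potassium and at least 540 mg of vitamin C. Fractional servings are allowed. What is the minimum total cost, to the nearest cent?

$4.60

This is a tiny linear program; its minimum lies at a vertex of the feasible set. List the vertices and price them.
bell pepper only: max(1671/192, 540/171) = 8.703 servings → $9.14.
sweet potato only: max(1671/482, 540/35) = 15.43 servings → $11.57.
spinach only: max(1671/581, 540/38) = 14.21 servings → $15.63.
bell pepper + sweet potato with both tight: 2.666 servings and 2.405 servings → $4.60.
bell pepper + spinach with both tight: 2.718 servings and 1.978 servings → $5.03.
sweet potato + spinach with both targets exact would need a negative amount; discard.
Cheapest feasible corner: $4.60.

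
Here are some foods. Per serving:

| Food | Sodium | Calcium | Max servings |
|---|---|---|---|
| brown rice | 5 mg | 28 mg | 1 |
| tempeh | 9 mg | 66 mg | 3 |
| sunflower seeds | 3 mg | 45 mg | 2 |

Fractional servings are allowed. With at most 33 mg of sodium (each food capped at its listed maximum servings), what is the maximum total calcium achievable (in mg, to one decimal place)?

Calcium per mg sodium: sunflower seeds 15, tempeh 7.333, brown rice 5.6.
Take 2 servings of sunflower seeds: uses 6 mg sodium, +90.0 mg calcium (running total 90.0 mg).
Take 3 servings of tempeh: uses 27 mg sodium, +198.0 mg calcium (running total 288.0 mg).
Greedy by best ratio exhausts the sodium allowance optimally: 288.0 mg.

288.0 mg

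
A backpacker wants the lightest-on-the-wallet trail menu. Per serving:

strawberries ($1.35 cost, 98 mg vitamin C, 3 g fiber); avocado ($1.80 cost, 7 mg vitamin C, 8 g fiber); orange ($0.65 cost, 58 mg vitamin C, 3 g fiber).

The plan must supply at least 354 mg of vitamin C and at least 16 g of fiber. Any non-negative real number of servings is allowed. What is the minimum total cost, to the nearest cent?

Compare the cost at each extreme point of the feasible region.
strawberries only: max(354/98, 16/3) = 5.333 servings → $7.20.
avocado only: max(354/7, 16/8) = 50.57 servings → $91.03.
orange only: max(354/58, 16/3) = 6.103 servings → $3.97.
strawberries + avocado with both tight: 3.565 servings and 0.6632 servings → $6.01.
strawberries + orange with both tight: 1.117 servings and 4.217 servings → $4.25.
avocado + orange: intersection lies outside the first quadrant.
The minimum over all feasible corners is $3.97.

$3.97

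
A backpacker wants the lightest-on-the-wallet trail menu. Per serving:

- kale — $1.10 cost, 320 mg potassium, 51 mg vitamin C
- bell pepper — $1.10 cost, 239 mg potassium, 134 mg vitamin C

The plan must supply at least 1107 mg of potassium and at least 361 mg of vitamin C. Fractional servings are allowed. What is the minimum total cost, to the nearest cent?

The cheapest plan sits at a corner of the feasible region — with two constraints it uses at most two foods.
kale only: max(1107/320, 361/51) = 7.078 servings → $7.79.
bell pepper only: max(1107/239, 361/134) = 4.632 servings → $5.09.
kale + bell pepper with both tight: 2.022 servings and 1.924 servings → $4.34.
Cheapest feasible corner: $4.34.

$4.34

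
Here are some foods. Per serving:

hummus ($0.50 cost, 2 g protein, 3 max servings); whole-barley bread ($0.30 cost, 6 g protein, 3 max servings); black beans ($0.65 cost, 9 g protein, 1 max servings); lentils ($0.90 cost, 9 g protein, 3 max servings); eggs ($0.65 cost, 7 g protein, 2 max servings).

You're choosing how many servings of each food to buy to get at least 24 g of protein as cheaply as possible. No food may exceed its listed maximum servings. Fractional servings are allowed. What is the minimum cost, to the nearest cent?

$1.33

Cost per g of protein: whole-barley bread $0.0500, black beans $0.0722, eggs $0.0929, lentils $0.1000, hummus $0.2500.
Take 3 servings of whole-barley bread: +18.0 g protein for $0.90 (total $0.90, still need 6.0 g).
Take 0.6667 servings of black beans: +6.0 g protein for $0.43 (total $1.33, still need 0.0 g).
Greedy by cheapest-per-g is optimal for a single linear constraint, so the minimum cost is $1.33.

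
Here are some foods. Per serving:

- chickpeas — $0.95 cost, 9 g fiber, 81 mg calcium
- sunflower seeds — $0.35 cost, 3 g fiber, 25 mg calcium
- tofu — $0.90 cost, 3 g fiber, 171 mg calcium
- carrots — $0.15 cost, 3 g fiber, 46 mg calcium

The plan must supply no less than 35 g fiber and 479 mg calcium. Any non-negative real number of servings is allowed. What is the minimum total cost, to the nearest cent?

With two linear requirements the optimum uses one or two foods; enumerate the corners.
chickpeas only: max(35/9, 479/81) = 5.914 servings → $5.62.
sunflower seeds only: max(35/3, 479/25) = 19.16 servings → $6.71.
tofu only: max(35/3, 479/171) = 11.67 servings → $10.50.
carrots only: max(35/3, 479/46) = 11.67 servings → $1.75.
chickpeas + sunflower seeds: intersection lies outside the first quadrant.
chickpeas + tofu with both tight: 3.509 servings and 1.139 servings → $4.36.
chickpeas + carrots with both tight: 1.012 servings and 8.632 servings → $2.26.
sunflower seeds + tofu with both tight: 10.38 servings and 1.283 servings → $4.79.
sunflower seeds + carrots with both tight: 2.746 servings and 8.921 servings → $2.30.
tofu + carrots: intersection lies outside the first quadrant.
So the least-cost plan costs $1.75.

$1.75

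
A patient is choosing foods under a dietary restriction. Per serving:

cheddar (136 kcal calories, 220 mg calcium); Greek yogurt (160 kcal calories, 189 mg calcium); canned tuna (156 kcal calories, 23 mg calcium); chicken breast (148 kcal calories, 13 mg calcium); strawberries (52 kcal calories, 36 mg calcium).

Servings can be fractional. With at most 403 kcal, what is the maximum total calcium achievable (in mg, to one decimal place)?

Calcium per kcal: cheddar 1.618, Greek yogurt 1.181, strawberries 0.6923, canned tuna 0.1474, chicken breast 0.08784.
With no serving limits, spend the whole calories allowance on cheddar: 403 kcal / 136 kcal × 220 mg = 651.9 mg.

651.9 mg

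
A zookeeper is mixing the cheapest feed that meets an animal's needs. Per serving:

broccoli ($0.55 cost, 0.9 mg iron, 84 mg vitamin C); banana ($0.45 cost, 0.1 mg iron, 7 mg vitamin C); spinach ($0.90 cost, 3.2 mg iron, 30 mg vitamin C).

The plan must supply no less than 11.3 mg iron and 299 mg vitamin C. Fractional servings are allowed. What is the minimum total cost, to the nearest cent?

$3.94

A basic optimal solution has at most two foods positive. Try each food alone and each pair with both targets met exactly.
broccoli only: max(11.3/0.9, 299/84) = 12.56 servings → $6.91.
banana only: max(11.3/0.1, 299/7) = 113 servings → $50.85.
spinach only: max(11.3/3.2, 299/30) = 9.967 servings → $8.97.
broccoli + banana: the both-tight solution has a negative serving — not a feasible corner.
broccoli + spinach with both tight: 2.555 servings and 2.813 servings → $3.94.
banana + spinach with both tight: 31.85 servings and 2.536 servings → $16.61.
So the least-cost plan costs $3.94.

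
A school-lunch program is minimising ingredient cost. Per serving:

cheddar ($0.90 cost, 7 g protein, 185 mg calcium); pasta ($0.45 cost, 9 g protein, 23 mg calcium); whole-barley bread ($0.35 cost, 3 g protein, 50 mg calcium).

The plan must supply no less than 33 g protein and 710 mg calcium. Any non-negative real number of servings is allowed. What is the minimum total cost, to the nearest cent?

$3.71

At the optimum either one food covers both requirements or two foods hit both targets exactly; no other combination can be cheaper.
cheddar only: max(33/7, 710/185) = 4.714 servings → $4.24.
pasta only: max(33/9, 710/23) = 30.87 servings → $13.89.
whole-barley bread only: max(33/3, 710/50) = 14.2 servings → $4.97.
cheddar + pasta with both tight: 3.744 servings and 0.7547 servings → $3.71.
cheddar + whole-barley bread with both tight: 2.341 servings and 5.537 servings → $4.05.
pasta + whole-barley bread: intersection lies outside the first quadrant.
The minimum over all feasible corners is $3.71.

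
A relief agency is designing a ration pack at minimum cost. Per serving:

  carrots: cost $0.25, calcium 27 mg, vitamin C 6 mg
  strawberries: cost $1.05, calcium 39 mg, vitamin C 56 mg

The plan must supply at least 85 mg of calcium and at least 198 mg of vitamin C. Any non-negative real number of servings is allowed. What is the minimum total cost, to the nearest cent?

$3.71

Two binding constraints pin down two serving amounts, so the optimal mix uses at most two foods. The candidates are each food alone (scaled to the tighter of calcium/vitamin C) and each pair with both constraints tight.
carrots only: max(85/27, 198/6) = 33 servings → $8.25.
strawberries only: max(85/39, 198/56) = 3.536 servings → $3.71.
carrots + strawberries: intersection lies outside the first quadrant.
The minimum over all feasible corners is $3.71.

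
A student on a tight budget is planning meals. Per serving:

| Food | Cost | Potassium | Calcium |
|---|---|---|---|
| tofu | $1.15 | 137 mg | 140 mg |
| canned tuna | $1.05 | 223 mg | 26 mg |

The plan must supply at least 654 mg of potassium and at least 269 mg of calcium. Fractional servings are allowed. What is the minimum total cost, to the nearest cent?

A basic optimal solution has at most two foods positive. Try each food alone and each pair with both targets met exactly.
tofu only: max(654/137, 269/140) = 4.774 servings → $5.49.
canned tuna only: max(654/223, 269/26) = 10.35 servings → $10.86.
tofu + canned tuna with both tight: 1.554 servings and 1.978 servings → $3.86.
The minimum over all feasible corners is $3.86.

$3.86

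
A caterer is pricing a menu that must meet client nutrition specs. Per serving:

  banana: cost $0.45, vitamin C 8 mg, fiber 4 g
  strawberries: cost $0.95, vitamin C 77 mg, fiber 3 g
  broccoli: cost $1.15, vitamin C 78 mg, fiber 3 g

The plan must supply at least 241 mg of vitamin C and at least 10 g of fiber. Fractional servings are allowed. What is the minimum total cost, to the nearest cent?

$3.03

banana only: max(241/8, 10/4) = 30.12 servings → $13.56.
strawberries only: max(241/77, 10/3) = 3.333 servings → $3.17.
broccoli only: max(241/78, 10/3) = 3.333 servings → $3.83.
banana + strawberries with both tight: 0.1655 servings and 3.113 servings → $3.03.
banana + broccoli with both tight: 0.1979 servings and 3.069 servings → $3.62.
strawberries + broccoli: the both-tight solution has a negative serving — not a feasible corner.
The minimum over all feasible corners is $3.03.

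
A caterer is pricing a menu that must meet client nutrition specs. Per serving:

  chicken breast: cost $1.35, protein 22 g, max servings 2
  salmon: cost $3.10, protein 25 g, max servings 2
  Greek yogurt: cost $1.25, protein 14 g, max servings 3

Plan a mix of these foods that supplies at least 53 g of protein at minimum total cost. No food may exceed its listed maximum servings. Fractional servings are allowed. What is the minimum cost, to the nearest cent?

Cost per g of protein: chicken breast $0.0614, Greek yogurt $0.0893, salmon $0.1240.
Take 2 servings of chicken breast: +44.0 g protein for $2.70 (total $2.70, still need 9.0 g).
Take 0.6429 servings of Greek yogurt: +9.0 g protein for $0.80 (total $3.50, still need 0.0 g).
Greedy by cheapest-per-g is optimal for a single linear constraint, so the minimum cost is $3.50.

$3.50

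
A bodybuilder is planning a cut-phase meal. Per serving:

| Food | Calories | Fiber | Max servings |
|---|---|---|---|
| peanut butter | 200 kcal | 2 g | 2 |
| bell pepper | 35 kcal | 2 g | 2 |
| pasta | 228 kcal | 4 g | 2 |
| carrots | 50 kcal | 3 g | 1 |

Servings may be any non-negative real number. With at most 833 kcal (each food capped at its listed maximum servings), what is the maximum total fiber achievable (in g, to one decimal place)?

Fiber per kcal: carrots 0.06, bell pepper 0.05714, pasta 0.01754, peanut butter 0.01.
Take 1 serving of carrots: uses 50 kcal, +3.0 g fiber (running total 3.0 g).
Take 2 servings of bell pepper: uses 70 kcal, +4.0 g fiber (running total 7.0 g).
Take 2 servings of pasta: uses 456 kcal, +8.0 g fiber (running total 15.0 g).
Take 1.285 servings of peanut butter: uses 257 kcal, +2.6 g fiber (running total 17.6 g).
Greedy by best ratio exhausts the calories allowance optimally: 17.6 g.

17.6 g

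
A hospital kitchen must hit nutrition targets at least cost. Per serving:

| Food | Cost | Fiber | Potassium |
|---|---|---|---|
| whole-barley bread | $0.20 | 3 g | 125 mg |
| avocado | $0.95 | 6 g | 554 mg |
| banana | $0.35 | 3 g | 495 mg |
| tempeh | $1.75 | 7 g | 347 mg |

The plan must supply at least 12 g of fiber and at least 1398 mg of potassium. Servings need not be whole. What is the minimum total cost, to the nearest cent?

$1.16

whole-barley bread only: max(12/3, 1398/125) = 11.18 servings → $2.24.
avocado only: max(12/6, 1398/554) = 2.523 servings → $2.40.
banana only: max(12/3, 1398/495) = 4 servings → $1.40.
tempeh only: max(12/7, 1398/347) = 4.029 servings → $7.05.
whole-barley bread + avocado: intersection lies outside the first quadrant.
whole-barley bread + banana with both tight: 1.573 servings and 2.427 servings → $1.16.
whole-barley bread + tempeh with both targets exact would need a negative amount; discard.
avocado + banana with both tight: 1.335 servings and 1.33 servings → $1.73.
avocado + tempeh: intersection lies outside the first quadrant.
banana + tempeh with both tight: 2.319 servings and 0.7203 servings → $2.07.
Cheapest feasible corner: $1.16.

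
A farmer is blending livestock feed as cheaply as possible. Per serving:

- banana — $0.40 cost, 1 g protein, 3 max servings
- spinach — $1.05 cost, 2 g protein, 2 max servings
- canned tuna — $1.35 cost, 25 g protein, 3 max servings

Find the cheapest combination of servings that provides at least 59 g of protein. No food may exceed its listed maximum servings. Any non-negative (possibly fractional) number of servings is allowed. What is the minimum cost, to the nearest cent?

Cost per g of protein: canned tuna $0.0540, banana $0.4000, spinach $0.5250.
Take 2.36 servings of canned tuna: +59.0 g protein for $3.19 (total $3.19, still need 0.0 g).
Greedy by cheapest-per-g is optimal for a single linear constraint, so the minimum cost is $3.19.

$3.19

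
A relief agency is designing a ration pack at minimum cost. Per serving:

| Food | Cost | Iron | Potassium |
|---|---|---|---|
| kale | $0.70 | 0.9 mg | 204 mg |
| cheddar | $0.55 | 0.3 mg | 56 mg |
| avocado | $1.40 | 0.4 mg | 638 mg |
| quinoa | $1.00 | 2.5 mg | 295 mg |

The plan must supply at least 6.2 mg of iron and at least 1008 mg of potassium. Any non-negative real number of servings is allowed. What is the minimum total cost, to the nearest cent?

$3.06

For a min-cost LP with two ≥-constraints, a basic feasible solution has at most two positive variables.
kale only: max(6.2/0.9, 1008/204) = 6.889 servings → $4.82.
cheddar only: max(6.2/0.3, 1008/56) = 20.67 servings → $11.37.
avocado only: max(6.2/0.4, 1008/638) = 15.5 servings → $21.70.
quinoa only: max(6.2/2.5, 1008/295) = 3.417 servings → $3.42.
kale + cheddar: the both-tight solution has a negative serving — not a feasible corner.
kale + avocado: the both-tight solution has a negative serving — not a feasible corner.
kale + quinoa with both tight: 2.826 servings and 1.463 servings → $3.44.
cheddar + avocado: the both-tight solution has a negative serving — not a feasible corner.
cheddar + quinoa with both tight: 13.42 servings and 0.8699 servings → $8.25.
avocado + quinoa with both tight: 0.4678 servings and 2.405 servings → $3.06.
Cheapest feasible corner: $3.06.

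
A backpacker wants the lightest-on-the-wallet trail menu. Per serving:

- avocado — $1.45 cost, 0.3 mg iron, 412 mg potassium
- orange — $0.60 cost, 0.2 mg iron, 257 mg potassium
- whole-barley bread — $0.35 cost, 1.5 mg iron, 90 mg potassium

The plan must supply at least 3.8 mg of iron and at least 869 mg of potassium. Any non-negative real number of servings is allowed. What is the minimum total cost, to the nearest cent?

avocado only: max(3.8/0.3, 869/412) = 12.67 servings → $18.37.
orange only: max(3.8/0.2, 869/257) = 19 servings → $11.40.
whole-barley bread only: max(3.8/1.5, 869/90) = 9.656 servings → $3.38.
avocado + orange with both targets exact would need a negative amount; discard.
avocado + whole-barley bread with both tight: 1.627 servings and 2.208 servings → $3.13.
orange + whole-barley bread with both tight: 2.616 servings and 2.184 servings → $2.33.
So the least-cost plan costs $2.33.

$2.33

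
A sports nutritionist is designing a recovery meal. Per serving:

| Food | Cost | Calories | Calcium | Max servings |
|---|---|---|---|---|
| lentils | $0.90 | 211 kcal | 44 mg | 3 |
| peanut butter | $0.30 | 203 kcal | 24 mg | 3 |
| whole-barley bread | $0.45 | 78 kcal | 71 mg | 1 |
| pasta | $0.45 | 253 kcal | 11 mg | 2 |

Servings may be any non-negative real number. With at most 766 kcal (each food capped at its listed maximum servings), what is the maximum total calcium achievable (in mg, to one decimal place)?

Calcium per kcal: whole-barley bread 0.9103, lentils 0.2085, peanut butter 0.1182, pasta 0.04348.
Take 1 serving of whole-barley bread: uses 78 kcal, +71.0 mg calcium (running total 71.0 mg).
Take 3 servings of lentils: uses 633 kcal, +132.0 mg calcium (running total 203.0 mg).
Take 0.2709 servings of peanut butter: uses 55 kcal, +6.5 mg calcium (running total 209.5 mg).
Greedy by best ratio exhausts the calories allowance optimally: 209.5 mg.

209.5 mg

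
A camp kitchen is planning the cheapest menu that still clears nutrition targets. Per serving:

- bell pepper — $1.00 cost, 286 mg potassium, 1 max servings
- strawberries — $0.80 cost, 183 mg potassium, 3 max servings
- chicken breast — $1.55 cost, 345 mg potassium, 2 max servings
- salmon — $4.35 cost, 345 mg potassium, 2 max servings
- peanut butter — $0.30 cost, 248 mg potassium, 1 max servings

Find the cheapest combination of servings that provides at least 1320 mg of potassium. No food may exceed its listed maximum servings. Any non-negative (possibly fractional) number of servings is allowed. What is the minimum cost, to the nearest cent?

Cost per mg of potassium: peanut butter $0.0012, bell pepper $0.0035, strawberries $0.0044, chicken breast $0.0045, salmon $0.0126.
Take 1 serving of peanut butter: +248.0 mg potassium for $0.30 (total $0.30, still need 1072.0 mg).
Take 1 serving of bell pepper: +286.0 mg potassium for $1.00 (total $1.30, still need 786.0 mg).
Take 3 servings of strawberries: +549.0 mg potassium for $2.40 (total $3.70, still need 237.0 mg).
Take 0.687 servings of chicken breast: +237.0 mg potassium for $1.06 (total $4.76, still need 0.0 mg).
Greedy by cheapest-per-mg is optimal for a single linear constraint, so the minimum cost is $4.76.

$4.76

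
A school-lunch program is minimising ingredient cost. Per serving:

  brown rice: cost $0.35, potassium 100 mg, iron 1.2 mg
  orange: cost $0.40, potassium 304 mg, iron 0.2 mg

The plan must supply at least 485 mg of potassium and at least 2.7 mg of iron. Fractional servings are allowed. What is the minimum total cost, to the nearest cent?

This is a tiny linear program; its minimum lies at a vertex of the feasible set. List the vertices and price them.
brown rice only: max(485/100, 2.7/1.2) = 4.85 servings → $1.70.
orange only: max(485/304, 2.7/0.2) = 13.5 servings → $5.40.
brown rice + orange with both tight: 2.099 servings and 0.9049 servings → $1.10.
So the least-cost plan costs $1.10.

$1.10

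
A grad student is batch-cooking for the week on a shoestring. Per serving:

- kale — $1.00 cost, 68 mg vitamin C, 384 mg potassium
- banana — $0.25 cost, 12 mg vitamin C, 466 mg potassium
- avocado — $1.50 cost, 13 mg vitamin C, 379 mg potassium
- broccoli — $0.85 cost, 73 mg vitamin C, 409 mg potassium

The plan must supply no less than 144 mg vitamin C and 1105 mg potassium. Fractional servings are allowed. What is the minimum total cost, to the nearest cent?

kale only: max(144/68, 1105/384) = 2.878 servings → $2.88.
banana only: max(144/12, 1105/466) = 12 servings → $3.00.
avocado only: max(144/13, 1105/379) = 11.08 servings → $16.62.
broccoli only: max(144/73, 1105/409) = 2.702 servings → $2.30.
kale + banana with both tight: 1.988 servings and 0.7328 servings → $2.17.
kale + avocado with both tight: 1.935 servings and 0.955 servings → $3.37.
kale + broccoli: intersection lies outside the first quadrant.
banana + avocado: intersection lies outside the first quadrant.
banana + broccoli with both tight: 0.7478 servings and 1.85 servings → $1.76.
avocado + broccoli with both tight: 0.974 servings and 1.799 servings → $2.99.
The minimum over all feasible corners is $1.76.

$1.76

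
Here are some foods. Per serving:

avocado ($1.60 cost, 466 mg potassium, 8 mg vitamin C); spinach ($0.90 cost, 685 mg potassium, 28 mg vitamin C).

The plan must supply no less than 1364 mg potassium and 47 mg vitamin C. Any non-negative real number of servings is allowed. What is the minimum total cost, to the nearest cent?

At the optimum either one food covers both requirements or two foods hit both targets exactly; no other combination can be cheaper.
avocado only: max(1364/466, 47/8) = 5.875 servings → $9.40.
spinach only: max(1364/685, 47/28) = 1.991 servings → $1.79.
avocado + spinach with both tight: 0.7924 servings and 1.452 servings → $2.57.
Cheapest feasible corner: $1.79.

$1.79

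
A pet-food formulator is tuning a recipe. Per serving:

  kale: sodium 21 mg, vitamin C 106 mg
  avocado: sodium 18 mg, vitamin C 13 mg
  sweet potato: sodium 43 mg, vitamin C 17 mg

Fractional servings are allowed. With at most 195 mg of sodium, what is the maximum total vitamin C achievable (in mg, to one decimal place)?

Vitamin C per mg sodium: kale 5.048, avocado 0.7222, sweet potato 0.3953.
With no serving limits, spend the whole sodium allowance on kale: 195 mg / 21 mg × 106 mg = 984.3 mg.

984.3 mg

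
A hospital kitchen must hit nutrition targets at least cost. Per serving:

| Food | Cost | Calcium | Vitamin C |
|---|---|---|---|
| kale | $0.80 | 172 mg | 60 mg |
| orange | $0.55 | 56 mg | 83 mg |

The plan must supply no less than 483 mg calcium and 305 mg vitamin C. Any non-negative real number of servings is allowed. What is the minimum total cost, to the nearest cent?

$2.87

With two linear requirements the optimum uses one or two foods; enumerate the corners.
kale only: max(483/172, 305/60) = 5.083 servings → $4.07.
orange only: max(483/56, 305/83) = 8.625 servings → $4.74.
kale + orange with both tight: 2.108 servings and 2.151 servings → $2.87.
So the least-cost plan costs $2.87.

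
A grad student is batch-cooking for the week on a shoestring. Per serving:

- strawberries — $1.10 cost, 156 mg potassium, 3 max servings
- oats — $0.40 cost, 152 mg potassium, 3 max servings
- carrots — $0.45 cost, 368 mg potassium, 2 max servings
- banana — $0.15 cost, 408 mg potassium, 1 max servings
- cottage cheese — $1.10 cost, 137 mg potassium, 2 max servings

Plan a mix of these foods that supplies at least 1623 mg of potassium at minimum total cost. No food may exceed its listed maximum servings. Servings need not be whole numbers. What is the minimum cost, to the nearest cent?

Cost per mg of potassium: banana $0.0004, carrots $0.0012, oats $0.0026, strawberries $0.0071, cottage cheese $0.0080.
Take 1 serving of banana: +408.0 mg potassium for $0.15 (total $0.15, still need 1215.0 mg).
Take 2 servings of carrots: +736.0 mg potassium for $0.90 (total $1.05, still need 479.0 mg).
Take 3 servings of oats: +456.0 mg potassium for $1.20 (total $2.25, still need 23.0 mg).
Take 0.1474 servings of strawberries: +23.0 mg potassium for $0.16 (total $2.41, still need 0.0 mg).
Greedy by cheapest-per-mg is optimal for a single linear constraint, so the minimum cost is $2.41.

$2.41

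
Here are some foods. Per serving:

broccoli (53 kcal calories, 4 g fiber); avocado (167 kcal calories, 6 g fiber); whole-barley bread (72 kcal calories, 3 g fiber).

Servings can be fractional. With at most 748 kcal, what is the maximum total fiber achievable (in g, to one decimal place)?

56.5 g

Fiber per kcal: broccoli 0.07547, whole-barley bread 0.04167, avocado 0.03593.
With no serving limits, spend the whole calories allowance on broccoli: 748 kcal / 53 kcal × 4 g = 56.5 g.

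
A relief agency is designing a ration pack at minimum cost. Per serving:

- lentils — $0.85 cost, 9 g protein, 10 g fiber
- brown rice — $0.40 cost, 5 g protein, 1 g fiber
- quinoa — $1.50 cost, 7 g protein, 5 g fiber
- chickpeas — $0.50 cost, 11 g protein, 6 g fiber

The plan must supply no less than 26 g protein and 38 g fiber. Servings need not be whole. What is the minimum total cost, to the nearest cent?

For a min-cost LP with two ≥-constraints, a basic feasible solution has at most two positive variables.
lentils only: max(26/9, 38/10) = 3.8 servings → $3.23.
brown rice only: max(26/5, 38/1) = 38 servings → $15.20.
quinoa only: max(26/7, 38/5) = 7.6 servings → $11.40.
chickpeas only: max(26/11, 38/6) = 6.333 servings → $3.17.
lentils + brown rice: intersection lies outside the first quadrant.
lentils + quinoa: the both-tight solution has a negative serving — not a feasible corner.
lentils + chickpeas with both targets exact would need a negative amount; discard.
brown rice + quinoa: intersection lies outside the first quadrant.
brown rice + chickpeas: intersection lies outside the first quadrant.
quinoa + chickpeas with both targets exact would need a negative amount; discard.
Cheapest feasible corner: $3.17.

$3.17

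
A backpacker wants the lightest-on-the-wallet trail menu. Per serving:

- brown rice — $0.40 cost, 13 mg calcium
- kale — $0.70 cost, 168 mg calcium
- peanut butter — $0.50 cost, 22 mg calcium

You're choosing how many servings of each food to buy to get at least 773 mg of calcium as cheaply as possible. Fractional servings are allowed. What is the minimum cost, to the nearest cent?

$3.22

Cost per mg of calcium: kale $0.0042, peanut butter $0.0227, brown rice $0.0308.
With no serving limits, use only kale: 773 mg / 168 mg = 4.601 servings × $0.70 = $3.22.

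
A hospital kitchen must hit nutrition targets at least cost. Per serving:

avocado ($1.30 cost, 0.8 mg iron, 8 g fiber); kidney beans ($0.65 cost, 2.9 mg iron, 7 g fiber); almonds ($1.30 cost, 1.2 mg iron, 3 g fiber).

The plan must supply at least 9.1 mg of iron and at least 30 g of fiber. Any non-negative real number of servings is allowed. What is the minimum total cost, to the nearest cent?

Check every corner: each single food scaled to meet both minima, and each pair solved so both constraints bind.
avocado only: max(9.1/0.8, 30/8) = 11.38 servings → $14.79.
kidney beans only: max(9.1/2.9, 30/7) = 4.286 servings → $2.79.
almonds only: max(9.1/1.2, 30/3) = 10 servings → $13.00.
avocado + kidney beans with both tight: 1.324 servings and 2.773 servings → $3.52.
avocado + almonds with both tight: 1.208 servings and 6.778 servings → $10.38.
kidney beans + almonds: the both-tight solution has a negative serving — not a feasible corner.
The minimum over all feasible corners is $2.79.

$2.79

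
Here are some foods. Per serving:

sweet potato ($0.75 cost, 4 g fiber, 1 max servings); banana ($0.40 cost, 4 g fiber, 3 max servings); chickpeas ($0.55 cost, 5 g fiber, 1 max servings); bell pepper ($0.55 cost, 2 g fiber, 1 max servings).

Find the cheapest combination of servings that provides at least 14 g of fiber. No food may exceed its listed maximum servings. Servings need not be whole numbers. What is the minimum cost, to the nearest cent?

Cost per g of fiber: banana $0.1000, chickpeas $0.1100, sweet potato $0.1875, bell pepper $0.2750.
Take 3 servings of banana: +12.0 g fiber for $1.20 (total $1.20, still need 2.0 g).
Take 0.4 servings of chickpeas: +2.0 g fiber for $0.22 (total $1.42, still need 0.0 g).
Filling from the cheapest source first is optimal under one linear minimum: $1.42.

$1.42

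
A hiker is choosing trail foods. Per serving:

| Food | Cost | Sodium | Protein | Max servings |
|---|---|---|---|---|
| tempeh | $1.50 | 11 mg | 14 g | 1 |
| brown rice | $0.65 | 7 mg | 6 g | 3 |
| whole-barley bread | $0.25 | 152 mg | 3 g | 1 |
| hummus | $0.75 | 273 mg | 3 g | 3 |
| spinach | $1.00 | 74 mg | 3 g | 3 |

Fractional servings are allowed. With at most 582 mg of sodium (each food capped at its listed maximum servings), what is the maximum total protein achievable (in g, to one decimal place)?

45.9 g

Protein per mg sodium: tempeh 1.273, brown rice 0.8571, spinach 0.04054, whole-barley bread 0.01974, hummus 0.01099.
Take 1 serving of tempeh: uses 11 mg sodium, +14.0 g protein (running total 14.0 g).
Take 3 servings of brown rice: uses 21 mg sodium, +18.0 g protein (running total 32.0 g).
Take 3 servings of spinach: uses 222 mg sodium, +9.0 g protein (running total 41.0 g).
Take 1 serving of whole-barley bread: uses 152 mg sodium, +3.0 g protein (running total 44.0 g).
Take 0.6447 servings of hummus: uses 176 mg sodium, +1.9 g protein (running total 45.9 g).
Greedy by best ratio exhausts the sodium allowance optimally: 45.9 g.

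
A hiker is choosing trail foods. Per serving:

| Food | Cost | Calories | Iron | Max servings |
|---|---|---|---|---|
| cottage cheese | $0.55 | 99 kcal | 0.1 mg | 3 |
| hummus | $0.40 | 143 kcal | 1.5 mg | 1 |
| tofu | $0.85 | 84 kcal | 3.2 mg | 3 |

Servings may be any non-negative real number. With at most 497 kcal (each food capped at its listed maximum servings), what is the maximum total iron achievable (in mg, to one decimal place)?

11.2 mg

Iron per kcal: tofu 0.0381, hummus 0.01049, cottage cheese 0.00101.
Take 3 servings of tofu: uses 252 kcal, +9.6 mg iron (running total 9.6 mg).
Take 1 serving of hummus: uses 143 kcal, +1.5 mg iron (running total 11.1 mg).
Take 1.03 servings of cottage cheese: uses 102 kcal, +0.1 mg iron (running total 11.2 mg).
Greedy by best ratio exhausts the calories allowance optimally: 11.2 mg.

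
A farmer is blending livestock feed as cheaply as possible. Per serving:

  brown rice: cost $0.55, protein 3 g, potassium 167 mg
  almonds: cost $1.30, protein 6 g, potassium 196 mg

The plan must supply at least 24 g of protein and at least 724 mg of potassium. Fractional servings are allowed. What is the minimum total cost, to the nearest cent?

$4.40

This is a tiny linear program; its minimum lies at a vertex of the feasible set. List the vertices and price them.
brown rice only: max(24/3, 724/167) = 8 servings → $4.40.
almonds only: max(24/6, 724/196) = 4 servings → $5.20.
brown rice + almonds: intersection lies outside the first quadrant.
So the least-cost plan costs $4.40.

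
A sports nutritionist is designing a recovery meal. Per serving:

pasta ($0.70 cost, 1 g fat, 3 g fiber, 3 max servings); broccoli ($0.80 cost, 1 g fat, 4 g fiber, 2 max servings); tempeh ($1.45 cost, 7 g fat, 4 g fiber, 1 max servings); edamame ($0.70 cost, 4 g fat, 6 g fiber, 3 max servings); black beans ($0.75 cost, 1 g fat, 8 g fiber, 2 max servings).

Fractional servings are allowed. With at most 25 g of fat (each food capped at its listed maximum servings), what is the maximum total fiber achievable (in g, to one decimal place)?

Fiber per g fat: black beans 8, broccoli 4, pasta 3, edamame 1.5, tempeh 0.5714.
Take 2 servings of black beans: uses 2 g fat, +16.0 g fiber (running total 16.0 g).
Take 2 servings of broccoli: uses 2 g fat, +8.0 g fiber (running total 24.0 g).
Take 3 servings of pasta: uses 3 g fat, +9.0 g fiber (running total 33.0 g).
Take 3 servings of edamame: uses 12 g fat, +18.0 g fiber (running total 51.0 g).
Take 0.8571 servings of tempeh: uses 6 g fat, +3.4 g fiber (running total 54.4 g).
Greedy by best ratio exhausts the fat allowance optimally: 54.4 g.

54.4 g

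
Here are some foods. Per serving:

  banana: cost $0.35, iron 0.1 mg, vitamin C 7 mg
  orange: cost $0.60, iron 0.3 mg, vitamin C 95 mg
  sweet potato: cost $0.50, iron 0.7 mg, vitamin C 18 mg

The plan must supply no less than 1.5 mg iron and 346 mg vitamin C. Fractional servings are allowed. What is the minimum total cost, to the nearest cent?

$2.43

An LP optimum is at a vertex; with two nutrient constraints at most two foods are used. Check each candidate.
banana only: max(1.5/0.1, 346/7) = 49.43 servings → $17.30.
orange only: max(1.5/0.3, 346/95) = 5 servings → $3.00.
sweet potato only: max(1.5/0.7, 346/18) = 19.22 servings → $9.61.
banana + orange with both tight: 5.23 servings and 3.257 servings → $3.78.
banana + sweet potato: intersection lies outside the first quadrant.
orange + sweet potato with both tight: 3.522 servings and 0.6334 servings → $2.43.
So the least-cost plan costs $2.43.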